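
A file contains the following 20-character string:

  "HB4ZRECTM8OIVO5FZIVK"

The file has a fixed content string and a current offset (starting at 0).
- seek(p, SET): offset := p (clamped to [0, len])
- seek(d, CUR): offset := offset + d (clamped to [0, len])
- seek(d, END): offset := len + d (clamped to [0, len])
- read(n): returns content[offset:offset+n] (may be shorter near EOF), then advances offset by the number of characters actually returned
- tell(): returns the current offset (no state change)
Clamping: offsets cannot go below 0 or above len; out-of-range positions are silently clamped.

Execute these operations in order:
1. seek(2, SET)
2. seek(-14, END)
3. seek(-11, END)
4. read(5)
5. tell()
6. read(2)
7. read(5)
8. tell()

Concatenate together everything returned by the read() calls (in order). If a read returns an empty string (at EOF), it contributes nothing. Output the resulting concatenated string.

Answer: 8OIVO5FZIVK

Derivation:
After 1 (seek(2, SET)): offset=2
After 2 (seek(-14, END)): offset=6
After 3 (seek(-11, END)): offset=9
After 4 (read(5)): returned '8OIVO', offset=14
After 5 (tell()): offset=14
After 6 (read(2)): returned '5F', offset=16
After 7 (read(5)): returned 'ZIVK', offset=20
After 8 (tell()): offset=20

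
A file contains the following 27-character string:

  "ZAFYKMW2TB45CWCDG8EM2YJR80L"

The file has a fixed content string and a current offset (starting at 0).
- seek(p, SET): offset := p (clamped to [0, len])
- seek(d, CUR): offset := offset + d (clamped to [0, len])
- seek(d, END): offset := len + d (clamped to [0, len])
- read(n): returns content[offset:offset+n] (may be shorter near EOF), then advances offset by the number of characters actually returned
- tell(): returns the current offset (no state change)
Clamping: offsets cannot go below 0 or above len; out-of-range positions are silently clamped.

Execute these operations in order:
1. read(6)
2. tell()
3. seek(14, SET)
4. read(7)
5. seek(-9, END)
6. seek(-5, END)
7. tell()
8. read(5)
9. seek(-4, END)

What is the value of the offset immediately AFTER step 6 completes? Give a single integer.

After 1 (read(6)): returned 'ZAFYKM', offset=6
After 2 (tell()): offset=6
After 3 (seek(14, SET)): offset=14
After 4 (read(7)): returned 'CDG8EM2', offset=21
After 5 (seek(-9, END)): offset=18
After 6 (seek(-5, END)): offset=22

Answer: 22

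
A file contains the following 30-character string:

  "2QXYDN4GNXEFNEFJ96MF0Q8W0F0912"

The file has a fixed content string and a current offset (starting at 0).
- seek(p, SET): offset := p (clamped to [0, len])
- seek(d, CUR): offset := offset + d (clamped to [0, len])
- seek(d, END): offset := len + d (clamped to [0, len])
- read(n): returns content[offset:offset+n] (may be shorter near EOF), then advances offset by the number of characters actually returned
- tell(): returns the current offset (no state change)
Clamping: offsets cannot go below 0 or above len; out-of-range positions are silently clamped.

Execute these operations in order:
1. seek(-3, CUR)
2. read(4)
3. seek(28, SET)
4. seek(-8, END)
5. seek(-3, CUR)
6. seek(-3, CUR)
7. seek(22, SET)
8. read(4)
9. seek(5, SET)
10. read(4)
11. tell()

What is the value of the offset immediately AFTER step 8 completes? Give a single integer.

After 1 (seek(-3, CUR)): offset=0
After 2 (read(4)): returned '2QXY', offset=4
After 3 (seek(28, SET)): offset=28
After 4 (seek(-8, END)): offset=22
After 5 (seek(-3, CUR)): offset=19
After 6 (seek(-3, CUR)): offset=16
After 7 (seek(22, SET)): offset=22
After 8 (read(4)): returned '8W0F', offset=26

Answer: 26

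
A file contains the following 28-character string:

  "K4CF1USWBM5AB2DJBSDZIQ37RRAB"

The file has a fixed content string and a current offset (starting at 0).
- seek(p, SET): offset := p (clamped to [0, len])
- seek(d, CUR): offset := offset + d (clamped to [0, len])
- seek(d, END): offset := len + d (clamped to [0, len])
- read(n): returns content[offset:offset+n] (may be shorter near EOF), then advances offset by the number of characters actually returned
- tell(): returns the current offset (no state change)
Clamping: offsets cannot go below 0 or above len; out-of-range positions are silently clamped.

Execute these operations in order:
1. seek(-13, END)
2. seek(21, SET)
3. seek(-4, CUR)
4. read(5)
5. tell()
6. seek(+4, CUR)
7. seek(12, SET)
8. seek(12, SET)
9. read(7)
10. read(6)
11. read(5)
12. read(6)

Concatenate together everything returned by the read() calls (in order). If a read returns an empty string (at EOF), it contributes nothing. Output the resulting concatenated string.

Answer: SDZIQB2DJBSDZIQ37RRAB

Derivation:
After 1 (seek(-13, END)): offset=15
After 2 (seek(21, SET)): offset=21
After 3 (seek(-4, CUR)): offset=17
After 4 (read(5)): returned 'SDZIQ', offset=22
After 5 (tell()): offset=22
After 6 (seek(+4, CUR)): offset=26
After 7 (seek(12, SET)): offset=12
After 8 (seek(12, SET)): offset=12
After 9 (read(7)): returned 'B2DJBSD', offset=19
After 10 (read(6)): returned 'ZIQ37R', offset=25
After 11 (read(5)): returned 'RAB', offset=28
After 12 (read(6)): returned '', offset=28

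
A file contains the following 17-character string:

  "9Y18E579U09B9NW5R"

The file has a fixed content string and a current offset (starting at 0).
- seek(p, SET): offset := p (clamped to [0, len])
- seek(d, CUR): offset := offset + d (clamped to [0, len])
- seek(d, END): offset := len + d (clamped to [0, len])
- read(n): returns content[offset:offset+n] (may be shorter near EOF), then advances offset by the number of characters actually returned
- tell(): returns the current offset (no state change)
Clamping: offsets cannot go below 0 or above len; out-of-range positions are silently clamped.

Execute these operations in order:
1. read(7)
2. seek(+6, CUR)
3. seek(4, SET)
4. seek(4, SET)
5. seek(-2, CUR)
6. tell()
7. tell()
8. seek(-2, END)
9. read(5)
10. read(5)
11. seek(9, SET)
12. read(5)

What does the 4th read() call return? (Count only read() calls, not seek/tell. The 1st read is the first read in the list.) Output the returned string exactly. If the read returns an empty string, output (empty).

Answer: 09B9N

Derivation:
After 1 (read(7)): returned '9Y18E57', offset=7
After 2 (seek(+6, CUR)): offset=13
After 3 (seek(4, SET)): offset=4
After 4 (seek(4, SET)): offset=4
After 5 (seek(-2, CUR)): offset=2
After 6 (tell()): offset=2
After 7 (tell()): offset=2
After 8 (seek(-2, END)): offset=15
After 9 (read(5)): returned '5R', offset=17
After 10 (read(5)): returned '', offset=17
After 11 (seek(9, SET)): offset=9
After 12 (read(5)): returned '09B9N', offset=14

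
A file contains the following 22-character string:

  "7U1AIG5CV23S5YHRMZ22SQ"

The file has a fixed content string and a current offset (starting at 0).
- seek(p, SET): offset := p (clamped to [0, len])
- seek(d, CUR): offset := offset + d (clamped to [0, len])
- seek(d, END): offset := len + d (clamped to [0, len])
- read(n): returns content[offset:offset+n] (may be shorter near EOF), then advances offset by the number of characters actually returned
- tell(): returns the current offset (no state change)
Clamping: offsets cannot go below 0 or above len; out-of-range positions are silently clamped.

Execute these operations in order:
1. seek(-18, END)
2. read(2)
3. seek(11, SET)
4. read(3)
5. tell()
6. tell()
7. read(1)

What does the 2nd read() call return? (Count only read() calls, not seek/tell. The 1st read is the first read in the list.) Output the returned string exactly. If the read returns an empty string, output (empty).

After 1 (seek(-18, END)): offset=4
After 2 (read(2)): returned 'IG', offset=6
After 3 (seek(11, SET)): offset=11
After 4 (read(3)): returned 'S5Y', offset=14
After 5 (tell()): offset=14
After 6 (tell()): offset=14
After 7 (read(1)): returned 'H', offset=15

Answer: S5Y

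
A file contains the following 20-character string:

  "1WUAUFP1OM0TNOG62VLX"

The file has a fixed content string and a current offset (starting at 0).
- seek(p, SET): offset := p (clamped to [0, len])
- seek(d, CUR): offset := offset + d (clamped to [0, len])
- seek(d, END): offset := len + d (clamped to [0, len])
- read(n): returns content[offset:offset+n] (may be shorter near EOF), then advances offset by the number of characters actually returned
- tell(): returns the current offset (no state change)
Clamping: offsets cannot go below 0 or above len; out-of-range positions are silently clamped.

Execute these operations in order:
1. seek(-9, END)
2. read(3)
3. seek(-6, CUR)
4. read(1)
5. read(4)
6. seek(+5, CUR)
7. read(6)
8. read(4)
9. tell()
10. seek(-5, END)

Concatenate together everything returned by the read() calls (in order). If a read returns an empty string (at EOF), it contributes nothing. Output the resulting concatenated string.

Answer: TNOOM0TNLX

Derivation:
After 1 (seek(-9, END)): offset=11
After 2 (read(3)): returned 'TNO', offset=14
After 3 (seek(-6, CUR)): offset=8
After 4 (read(1)): returned 'O', offset=9
After 5 (read(4)): returned 'M0TN', offset=13
After 6 (seek(+5, CUR)): offset=18
After 7 (read(6)): returned 'LX', offset=20
After 8 (read(4)): returned '', offset=20
After 9 (tell()): offset=20
After 10 (seek(-5, END)): offset=15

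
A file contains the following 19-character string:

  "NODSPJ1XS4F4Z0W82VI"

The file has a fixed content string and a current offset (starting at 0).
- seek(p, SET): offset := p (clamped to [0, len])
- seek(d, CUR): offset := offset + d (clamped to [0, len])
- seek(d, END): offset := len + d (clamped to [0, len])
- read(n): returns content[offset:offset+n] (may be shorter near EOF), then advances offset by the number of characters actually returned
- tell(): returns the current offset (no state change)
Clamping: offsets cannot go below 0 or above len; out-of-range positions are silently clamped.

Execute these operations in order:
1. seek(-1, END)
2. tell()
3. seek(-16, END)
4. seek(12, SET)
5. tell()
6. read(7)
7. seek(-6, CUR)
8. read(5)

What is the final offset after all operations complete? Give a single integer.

After 1 (seek(-1, END)): offset=18
After 2 (tell()): offset=18
After 3 (seek(-16, END)): offset=3
After 4 (seek(12, SET)): offset=12
After 5 (tell()): offset=12
After 6 (read(7)): returned 'Z0W82VI', offset=19
After 7 (seek(-6, CUR)): offset=13
After 8 (read(5)): returned '0W82V', offset=18

Answer: 18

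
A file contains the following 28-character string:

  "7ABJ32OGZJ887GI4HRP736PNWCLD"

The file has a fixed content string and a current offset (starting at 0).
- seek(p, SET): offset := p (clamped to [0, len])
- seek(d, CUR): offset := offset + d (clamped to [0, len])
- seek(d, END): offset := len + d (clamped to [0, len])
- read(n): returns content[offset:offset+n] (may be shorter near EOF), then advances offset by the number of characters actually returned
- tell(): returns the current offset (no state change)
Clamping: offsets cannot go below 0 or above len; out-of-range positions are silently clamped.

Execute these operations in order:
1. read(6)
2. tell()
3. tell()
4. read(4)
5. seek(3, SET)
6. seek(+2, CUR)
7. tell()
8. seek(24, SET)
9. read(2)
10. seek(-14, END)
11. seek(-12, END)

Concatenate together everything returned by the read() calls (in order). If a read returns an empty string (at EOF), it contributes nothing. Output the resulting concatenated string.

Answer: 7ABJ32OGZJWC

Derivation:
After 1 (read(6)): returned '7ABJ32', offset=6
After 2 (tell()): offset=6
After 3 (tell()): offset=6
After 4 (read(4)): returned 'OGZJ', offset=10
After 5 (seek(3, SET)): offset=3
After 6 (seek(+2, CUR)): offset=5
After 7 (tell()): offset=5
After 8 (seek(24, SET)): offset=24
After 9 (read(2)): returned 'WC', offset=26
After 10 (seek(-14, END)): offset=14
After 11 (seek(-12, END)): offset=16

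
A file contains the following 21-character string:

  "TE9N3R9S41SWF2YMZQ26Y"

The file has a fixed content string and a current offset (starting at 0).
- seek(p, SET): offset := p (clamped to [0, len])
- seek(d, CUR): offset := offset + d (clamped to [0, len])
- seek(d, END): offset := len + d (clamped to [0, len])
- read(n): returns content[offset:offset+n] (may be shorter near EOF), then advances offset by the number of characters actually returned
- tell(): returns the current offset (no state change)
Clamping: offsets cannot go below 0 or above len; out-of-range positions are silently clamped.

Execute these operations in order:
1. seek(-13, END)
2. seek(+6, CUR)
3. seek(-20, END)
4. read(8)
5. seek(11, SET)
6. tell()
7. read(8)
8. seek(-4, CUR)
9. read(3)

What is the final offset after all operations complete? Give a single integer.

Answer: 18

Derivation:
After 1 (seek(-13, END)): offset=8
After 2 (seek(+6, CUR)): offset=14
After 3 (seek(-20, END)): offset=1
After 4 (read(8)): returned 'E9N3R9S4', offset=9
After 5 (seek(11, SET)): offset=11
After 6 (tell()): offset=11
After 7 (read(8)): returned 'WF2YMZQ2', offset=19
After 8 (seek(-4, CUR)): offset=15
After 9 (read(3)): returned 'MZQ', offset=18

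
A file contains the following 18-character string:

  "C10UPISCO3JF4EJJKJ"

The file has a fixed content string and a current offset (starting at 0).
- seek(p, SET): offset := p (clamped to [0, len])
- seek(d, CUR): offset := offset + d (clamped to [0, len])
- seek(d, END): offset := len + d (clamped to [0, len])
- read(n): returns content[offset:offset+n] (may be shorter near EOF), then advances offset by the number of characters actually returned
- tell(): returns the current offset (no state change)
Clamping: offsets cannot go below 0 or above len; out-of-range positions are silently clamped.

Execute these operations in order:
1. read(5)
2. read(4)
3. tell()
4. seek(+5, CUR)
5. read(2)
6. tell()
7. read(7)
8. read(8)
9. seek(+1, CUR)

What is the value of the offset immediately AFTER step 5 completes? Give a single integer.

Answer: 16

Derivation:
After 1 (read(5)): returned 'C10UP', offset=5
After 2 (read(4)): returned 'ISCO', offset=9
After 3 (tell()): offset=9
After 4 (seek(+5, CUR)): offset=14
After 5 (read(2)): returned 'JJ', offset=16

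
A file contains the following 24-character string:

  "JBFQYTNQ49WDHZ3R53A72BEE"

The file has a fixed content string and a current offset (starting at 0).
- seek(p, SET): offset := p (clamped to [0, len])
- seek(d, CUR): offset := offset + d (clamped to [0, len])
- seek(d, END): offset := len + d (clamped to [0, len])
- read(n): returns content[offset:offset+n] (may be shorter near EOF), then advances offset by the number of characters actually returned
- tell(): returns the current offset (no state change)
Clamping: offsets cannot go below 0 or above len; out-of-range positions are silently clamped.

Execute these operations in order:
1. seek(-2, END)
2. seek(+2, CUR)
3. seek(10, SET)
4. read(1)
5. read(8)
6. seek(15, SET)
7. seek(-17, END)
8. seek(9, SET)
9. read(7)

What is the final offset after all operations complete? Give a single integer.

Answer: 16

Derivation:
After 1 (seek(-2, END)): offset=22
After 2 (seek(+2, CUR)): offset=24
After 3 (seek(10, SET)): offset=10
After 4 (read(1)): returned 'W', offset=11
After 5 (read(8)): returned 'DHZ3R53A', offset=19
After 6 (seek(15, SET)): offset=15
After 7 (seek(-17, END)): offset=7
After 8 (seek(9, SET)): offset=9
After 9 (read(7)): returned '9WDHZ3R', offset=16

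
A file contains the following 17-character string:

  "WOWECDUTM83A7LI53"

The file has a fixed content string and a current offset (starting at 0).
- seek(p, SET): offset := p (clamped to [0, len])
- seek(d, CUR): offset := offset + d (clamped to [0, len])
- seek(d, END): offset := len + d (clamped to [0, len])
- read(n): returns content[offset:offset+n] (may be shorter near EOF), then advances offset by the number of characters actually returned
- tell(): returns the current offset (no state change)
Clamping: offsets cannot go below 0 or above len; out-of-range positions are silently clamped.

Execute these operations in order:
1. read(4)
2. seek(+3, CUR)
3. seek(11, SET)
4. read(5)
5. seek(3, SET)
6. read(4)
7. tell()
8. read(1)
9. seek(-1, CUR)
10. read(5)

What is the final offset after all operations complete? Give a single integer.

Answer: 12

Derivation:
After 1 (read(4)): returned 'WOWE', offset=4
After 2 (seek(+3, CUR)): offset=7
After 3 (seek(11, SET)): offset=11
After 4 (read(5)): returned 'A7LI5', offset=16
After 5 (seek(3, SET)): offset=3
After 6 (read(4)): returned 'ECDU', offset=7
After 7 (tell()): offset=7
After 8 (read(1)): returned 'T', offset=8
After 9 (seek(-1, CUR)): offset=7
After 10 (read(5)): returned 'TM83A', offset=12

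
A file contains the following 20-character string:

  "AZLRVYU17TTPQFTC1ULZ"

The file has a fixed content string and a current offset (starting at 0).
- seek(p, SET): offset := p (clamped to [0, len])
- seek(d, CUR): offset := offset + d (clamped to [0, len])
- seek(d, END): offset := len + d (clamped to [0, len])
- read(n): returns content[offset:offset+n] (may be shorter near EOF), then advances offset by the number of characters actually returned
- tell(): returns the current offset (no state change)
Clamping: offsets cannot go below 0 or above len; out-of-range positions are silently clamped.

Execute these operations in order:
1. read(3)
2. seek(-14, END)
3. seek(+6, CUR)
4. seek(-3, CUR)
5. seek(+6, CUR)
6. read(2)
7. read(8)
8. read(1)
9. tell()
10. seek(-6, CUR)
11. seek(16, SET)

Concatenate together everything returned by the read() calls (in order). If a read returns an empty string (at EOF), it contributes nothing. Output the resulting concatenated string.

Answer: AZLC1ULZ

Derivation:
After 1 (read(3)): returned 'AZL', offset=3
After 2 (seek(-14, END)): offset=6
After 3 (seek(+6, CUR)): offset=12
After 4 (seek(-3, CUR)): offset=9
After 5 (seek(+6, CUR)): offset=15
After 6 (read(2)): returned 'C1', offset=17
After 7 (read(8)): returned 'ULZ', offset=20
After 8 (read(1)): returned '', offset=20
After 9 (tell()): offset=20
After 10 (seek(-6, CUR)): offset=14
After 11 (seek(16, SET)): offset=16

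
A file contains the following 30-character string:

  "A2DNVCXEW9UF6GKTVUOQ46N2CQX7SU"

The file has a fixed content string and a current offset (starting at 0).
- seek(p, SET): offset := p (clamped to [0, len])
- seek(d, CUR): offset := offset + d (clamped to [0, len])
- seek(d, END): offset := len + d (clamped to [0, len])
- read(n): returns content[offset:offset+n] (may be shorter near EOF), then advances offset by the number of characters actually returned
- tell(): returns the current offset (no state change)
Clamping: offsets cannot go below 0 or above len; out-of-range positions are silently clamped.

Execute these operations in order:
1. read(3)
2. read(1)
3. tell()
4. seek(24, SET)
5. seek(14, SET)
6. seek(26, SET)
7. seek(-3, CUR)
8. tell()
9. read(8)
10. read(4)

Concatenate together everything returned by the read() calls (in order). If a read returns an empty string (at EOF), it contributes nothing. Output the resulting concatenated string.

After 1 (read(3)): returned 'A2D', offset=3
After 2 (read(1)): returned 'N', offset=4
After 3 (tell()): offset=4
After 4 (seek(24, SET)): offset=24
After 5 (seek(14, SET)): offset=14
After 6 (seek(26, SET)): offset=26
After 7 (seek(-3, CUR)): offset=23
After 8 (tell()): offset=23
After 9 (read(8)): returned '2CQX7SU', offset=30
After 10 (read(4)): returned '', offset=30

Answer: A2DN2CQX7SU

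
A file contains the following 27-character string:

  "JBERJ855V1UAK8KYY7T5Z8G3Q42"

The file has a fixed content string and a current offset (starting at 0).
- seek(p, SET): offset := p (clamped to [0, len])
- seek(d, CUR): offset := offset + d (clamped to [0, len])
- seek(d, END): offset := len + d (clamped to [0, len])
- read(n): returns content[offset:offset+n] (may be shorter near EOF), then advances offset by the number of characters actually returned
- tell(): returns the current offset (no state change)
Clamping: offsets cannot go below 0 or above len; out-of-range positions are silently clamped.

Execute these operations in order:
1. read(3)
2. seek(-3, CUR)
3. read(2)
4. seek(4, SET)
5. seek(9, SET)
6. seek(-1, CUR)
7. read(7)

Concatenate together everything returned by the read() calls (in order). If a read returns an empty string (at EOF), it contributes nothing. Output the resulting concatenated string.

After 1 (read(3)): returned 'JBE', offset=3
After 2 (seek(-3, CUR)): offset=0
After 3 (read(2)): returned 'JB', offset=2
After 4 (seek(4, SET)): offset=4
After 5 (seek(9, SET)): offset=9
After 6 (seek(-1, CUR)): offset=8
After 7 (read(7)): returned 'V1UAK8K', offset=15

Answer: JBEJBV1UAK8K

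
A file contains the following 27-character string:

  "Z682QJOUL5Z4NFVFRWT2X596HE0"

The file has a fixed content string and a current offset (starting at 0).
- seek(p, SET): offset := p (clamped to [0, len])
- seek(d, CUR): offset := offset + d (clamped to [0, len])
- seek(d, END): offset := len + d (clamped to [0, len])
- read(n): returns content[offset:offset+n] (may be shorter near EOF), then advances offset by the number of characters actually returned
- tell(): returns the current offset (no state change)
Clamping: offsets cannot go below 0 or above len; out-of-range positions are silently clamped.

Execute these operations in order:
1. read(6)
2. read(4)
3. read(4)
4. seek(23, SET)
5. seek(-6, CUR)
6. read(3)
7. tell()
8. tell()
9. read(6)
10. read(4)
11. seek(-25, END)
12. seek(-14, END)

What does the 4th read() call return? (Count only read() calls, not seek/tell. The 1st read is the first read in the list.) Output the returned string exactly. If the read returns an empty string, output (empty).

After 1 (read(6)): returned 'Z682QJ', offset=6
After 2 (read(4)): returned 'OUL5', offset=10
After 3 (read(4)): returned 'Z4NF', offset=14
After 4 (seek(23, SET)): offset=23
After 5 (seek(-6, CUR)): offset=17
After 6 (read(3)): returned 'WT2', offset=20
After 7 (tell()): offset=20
After 8 (tell()): offset=20
After 9 (read(6)): returned 'X596HE', offset=26
After 10 (read(4)): returned '0', offset=27
After 11 (seek(-25, END)): offset=2
After 12 (seek(-14, END)): offset=13

Answer: WT2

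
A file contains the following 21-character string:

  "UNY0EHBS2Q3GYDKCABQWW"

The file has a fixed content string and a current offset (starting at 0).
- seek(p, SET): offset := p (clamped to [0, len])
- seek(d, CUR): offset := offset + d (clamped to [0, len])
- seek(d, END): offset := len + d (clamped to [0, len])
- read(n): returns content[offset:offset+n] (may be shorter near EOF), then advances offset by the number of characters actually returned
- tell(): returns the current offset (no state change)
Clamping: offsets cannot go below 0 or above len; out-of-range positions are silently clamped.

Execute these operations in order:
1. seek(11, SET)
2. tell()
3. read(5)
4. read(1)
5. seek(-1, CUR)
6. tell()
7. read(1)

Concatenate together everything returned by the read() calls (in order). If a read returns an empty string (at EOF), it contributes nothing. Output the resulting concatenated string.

Answer: GYDKCAA

Derivation:
After 1 (seek(11, SET)): offset=11
After 2 (tell()): offset=11
After 3 (read(5)): returned 'GYDKC', offset=16
After 4 (read(1)): returned 'A', offset=17
After 5 (seek(-1, CUR)): offset=16
After 6 (tell()): offset=16
After 7 (read(1)): returned 'A', offset=17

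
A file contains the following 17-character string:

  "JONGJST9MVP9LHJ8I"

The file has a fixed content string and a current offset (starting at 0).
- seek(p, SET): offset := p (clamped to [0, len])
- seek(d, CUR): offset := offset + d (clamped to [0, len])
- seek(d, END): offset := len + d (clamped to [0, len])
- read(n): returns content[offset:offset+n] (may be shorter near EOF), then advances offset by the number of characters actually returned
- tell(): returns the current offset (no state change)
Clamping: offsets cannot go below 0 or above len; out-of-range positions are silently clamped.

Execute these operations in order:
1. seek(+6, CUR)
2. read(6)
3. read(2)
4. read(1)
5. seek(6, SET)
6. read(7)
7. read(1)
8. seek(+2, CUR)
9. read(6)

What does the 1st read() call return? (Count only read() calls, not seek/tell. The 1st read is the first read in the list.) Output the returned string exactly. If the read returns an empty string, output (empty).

Answer: T9MVP9

Derivation:
After 1 (seek(+6, CUR)): offset=6
After 2 (read(6)): returned 'T9MVP9', offset=12
After 3 (read(2)): returned 'LH', offset=14
After 4 (read(1)): returned 'J', offset=15
After 5 (seek(6, SET)): offset=6
After 6 (read(7)): returned 'T9MVP9L', offset=13
After 7 (read(1)): returned 'H', offset=14
After 8 (seek(+2, CUR)): offset=16
After 9 (read(6)): returned 'I', offset=17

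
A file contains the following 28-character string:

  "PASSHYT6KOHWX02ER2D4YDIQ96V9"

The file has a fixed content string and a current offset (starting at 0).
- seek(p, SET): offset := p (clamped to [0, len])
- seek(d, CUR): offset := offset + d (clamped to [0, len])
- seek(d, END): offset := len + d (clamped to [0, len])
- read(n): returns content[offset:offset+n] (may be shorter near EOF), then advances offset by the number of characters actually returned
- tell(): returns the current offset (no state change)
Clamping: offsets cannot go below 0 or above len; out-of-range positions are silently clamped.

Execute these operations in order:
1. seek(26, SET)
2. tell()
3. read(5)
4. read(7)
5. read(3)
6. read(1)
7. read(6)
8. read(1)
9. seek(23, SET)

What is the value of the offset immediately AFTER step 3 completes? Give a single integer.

Answer: 28

Derivation:
After 1 (seek(26, SET)): offset=26
After 2 (tell()): offset=26
After 3 (read(5)): returned 'V9', offset=28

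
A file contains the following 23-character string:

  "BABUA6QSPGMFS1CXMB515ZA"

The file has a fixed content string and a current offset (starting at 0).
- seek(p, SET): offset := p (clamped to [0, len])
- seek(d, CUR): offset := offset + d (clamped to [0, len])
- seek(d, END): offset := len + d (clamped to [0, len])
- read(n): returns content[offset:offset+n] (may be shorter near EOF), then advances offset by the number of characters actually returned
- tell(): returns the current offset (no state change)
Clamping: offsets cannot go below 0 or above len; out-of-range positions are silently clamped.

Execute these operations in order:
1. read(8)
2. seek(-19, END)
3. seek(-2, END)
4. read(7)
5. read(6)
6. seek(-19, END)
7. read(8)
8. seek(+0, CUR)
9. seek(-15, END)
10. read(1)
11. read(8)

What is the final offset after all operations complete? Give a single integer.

Answer: 17

Derivation:
After 1 (read(8)): returned 'BABUA6QS', offset=8
After 2 (seek(-19, END)): offset=4
After 3 (seek(-2, END)): offset=21
After 4 (read(7)): returned 'ZA', offset=23
After 5 (read(6)): returned '', offset=23
After 6 (seek(-19, END)): offset=4
After 7 (read(8)): returned 'A6QSPGMF', offset=12
After 8 (seek(+0, CUR)): offset=12
After 9 (seek(-15, END)): offset=8
After 10 (read(1)): returned 'P', offset=9
After 11 (read(8)): returned 'GMFS1CXM', offset=17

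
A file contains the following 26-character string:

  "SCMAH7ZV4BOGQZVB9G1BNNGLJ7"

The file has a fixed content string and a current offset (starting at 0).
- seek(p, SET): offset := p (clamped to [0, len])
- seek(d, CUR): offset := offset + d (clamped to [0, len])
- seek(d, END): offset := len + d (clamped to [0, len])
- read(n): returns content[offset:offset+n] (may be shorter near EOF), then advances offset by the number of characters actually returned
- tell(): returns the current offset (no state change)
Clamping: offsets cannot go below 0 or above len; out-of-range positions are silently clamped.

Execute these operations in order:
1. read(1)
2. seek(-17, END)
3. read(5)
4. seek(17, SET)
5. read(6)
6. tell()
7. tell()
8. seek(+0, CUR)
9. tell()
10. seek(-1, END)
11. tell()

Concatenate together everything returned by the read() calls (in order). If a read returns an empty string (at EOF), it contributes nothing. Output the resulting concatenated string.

After 1 (read(1)): returned 'S', offset=1
After 2 (seek(-17, END)): offset=9
After 3 (read(5)): returned 'BOGQZ', offset=14
After 4 (seek(17, SET)): offset=17
After 5 (read(6)): returned 'G1BNNG', offset=23
After 6 (tell()): offset=23
After 7 (tell()): offset=23
After 8 (seek(+0, CUR)): offset=23
After 9 (tell()): offset=23
After 10 (seek(-1, END)): offset=25
After 11 (tell()): offset=25

Answer: SBOGQZG1BNNG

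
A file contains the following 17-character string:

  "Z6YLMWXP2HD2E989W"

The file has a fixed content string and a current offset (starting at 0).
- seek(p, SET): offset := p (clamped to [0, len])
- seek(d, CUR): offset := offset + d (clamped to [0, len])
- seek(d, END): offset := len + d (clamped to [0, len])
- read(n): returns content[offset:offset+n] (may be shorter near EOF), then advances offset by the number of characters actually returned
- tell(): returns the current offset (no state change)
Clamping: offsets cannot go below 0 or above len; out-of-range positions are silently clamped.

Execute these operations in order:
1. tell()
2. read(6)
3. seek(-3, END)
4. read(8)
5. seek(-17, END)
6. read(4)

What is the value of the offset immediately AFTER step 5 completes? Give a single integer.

After 1 (tell()): offset=0
After 2 (read(6)): returned 'Z6YLMW', offset=6
After 3 (seek(-3, END)): offset=14
After 4 (read(8)): returned '89W', offset=17
After 5 (seek(-17, END)): offset=0

Answer: 0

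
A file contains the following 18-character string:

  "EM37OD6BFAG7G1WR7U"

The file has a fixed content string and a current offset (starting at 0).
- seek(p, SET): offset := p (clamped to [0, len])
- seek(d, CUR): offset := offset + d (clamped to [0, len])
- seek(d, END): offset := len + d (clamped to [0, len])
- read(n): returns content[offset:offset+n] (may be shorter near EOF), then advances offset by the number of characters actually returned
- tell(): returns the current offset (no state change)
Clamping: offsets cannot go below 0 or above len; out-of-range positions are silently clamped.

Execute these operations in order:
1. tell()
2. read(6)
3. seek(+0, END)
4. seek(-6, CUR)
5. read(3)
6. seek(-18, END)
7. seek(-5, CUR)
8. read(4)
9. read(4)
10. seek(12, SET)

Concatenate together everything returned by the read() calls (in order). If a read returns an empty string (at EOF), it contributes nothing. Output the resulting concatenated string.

Answer: EM37ODG1WEM37OD6B

Derivation:
After 1 (tell()): offset=0
After 2 (read(6)): returned 'EM37OD', offset=6
After 3 (seek(+0, END)): offset=18
After 4 (seek(-6, CUR)): offset=12
After 5 (read(3)): returned 'G1W', offset=15
After 6 (seek(-18, END)): offset=0
After 7 (seek(-5, CUR)): offset=0
After 8 (read(4)): returned 'EM37', offset=4
After 9 (read(4)): returned 'OD6B', offset=8
After 10 (seek(12, SET)): offset=12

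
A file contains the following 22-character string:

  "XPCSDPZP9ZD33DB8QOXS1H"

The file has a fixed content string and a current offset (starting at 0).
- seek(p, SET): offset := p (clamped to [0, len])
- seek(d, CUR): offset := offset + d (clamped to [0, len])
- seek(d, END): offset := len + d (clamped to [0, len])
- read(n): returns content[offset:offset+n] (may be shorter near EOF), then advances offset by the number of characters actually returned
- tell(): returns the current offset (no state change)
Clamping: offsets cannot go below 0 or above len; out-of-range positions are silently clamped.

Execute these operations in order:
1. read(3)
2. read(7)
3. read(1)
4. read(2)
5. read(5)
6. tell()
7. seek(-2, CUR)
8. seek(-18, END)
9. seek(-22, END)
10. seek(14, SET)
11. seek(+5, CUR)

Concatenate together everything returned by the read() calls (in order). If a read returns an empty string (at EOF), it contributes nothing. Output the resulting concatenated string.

After 1 (read(3)): returned 'XPC', offset=3
After 2 (read(7)): returned 'SDPZP9Z', offset=10
After 3 (read(1)): returned 'D', offset=11
After 4 (read(2)): returned '33', offset=13
After 5 (read(5)): returned 'DB8QO', offset=18
After 6 (tell()): offset=18
After 7 (seek(-2, CUR)): offset=16
After 8 (seek(-18, END)): offset=4
After 9 (seek(-22, END)): offset=0
After 10 (seek(14, SET)): offset=14
After 11 (seek(+5, CUR)): offset=19

Answer: XPCSDPZP9ZD33DB8QO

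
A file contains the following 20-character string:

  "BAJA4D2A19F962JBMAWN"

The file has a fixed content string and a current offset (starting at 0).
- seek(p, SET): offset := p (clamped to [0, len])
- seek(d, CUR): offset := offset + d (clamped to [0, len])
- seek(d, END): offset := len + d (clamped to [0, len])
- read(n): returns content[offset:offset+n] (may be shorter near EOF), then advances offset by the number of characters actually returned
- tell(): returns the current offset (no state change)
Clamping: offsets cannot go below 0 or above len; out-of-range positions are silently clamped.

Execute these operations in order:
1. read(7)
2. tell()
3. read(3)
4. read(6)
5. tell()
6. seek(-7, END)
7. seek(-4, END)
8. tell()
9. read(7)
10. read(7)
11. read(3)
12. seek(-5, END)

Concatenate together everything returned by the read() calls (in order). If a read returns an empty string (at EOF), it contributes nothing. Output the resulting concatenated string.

Answer: BAJA4D2A19F962JBMAWN

Derivation:
After 1 (read(7)): returned 'BAJA4D2', offset=7
After 2 (tell()): offset=7
After 3 (read(3)): returned 'A19', offset=10
After 4 (read(6)): returned 'F962JB', offset=16
After 5 (tell()): offset=16
After 6 (seek(-7, END)): offset=13
After 7 (seek(-4, END)): offset=16
After 8 (tell()): offset=16
After 9 (read(7)): returned 'MAWN', offset=20
After 10 (read(7)): returned '', offset=20
After 11 (read(3)): returned '', offset=20
After 12 (seek(-5, END)): offset=15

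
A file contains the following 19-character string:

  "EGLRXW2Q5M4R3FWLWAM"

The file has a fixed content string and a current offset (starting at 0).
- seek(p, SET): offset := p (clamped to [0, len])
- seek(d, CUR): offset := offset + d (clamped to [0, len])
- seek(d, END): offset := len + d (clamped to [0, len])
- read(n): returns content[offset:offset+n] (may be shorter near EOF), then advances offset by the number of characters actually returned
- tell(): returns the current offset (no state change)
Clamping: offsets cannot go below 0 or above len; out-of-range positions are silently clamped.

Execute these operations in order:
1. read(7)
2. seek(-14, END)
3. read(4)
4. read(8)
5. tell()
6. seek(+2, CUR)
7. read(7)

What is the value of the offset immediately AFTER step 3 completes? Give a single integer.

After 1 (read(7)): returned 'EGLRXW2', offset=7
After 2 (seek(-14, END)): offset=5
After 3 (read(4)): returned 'W2Q5', offset=9

Answer: 9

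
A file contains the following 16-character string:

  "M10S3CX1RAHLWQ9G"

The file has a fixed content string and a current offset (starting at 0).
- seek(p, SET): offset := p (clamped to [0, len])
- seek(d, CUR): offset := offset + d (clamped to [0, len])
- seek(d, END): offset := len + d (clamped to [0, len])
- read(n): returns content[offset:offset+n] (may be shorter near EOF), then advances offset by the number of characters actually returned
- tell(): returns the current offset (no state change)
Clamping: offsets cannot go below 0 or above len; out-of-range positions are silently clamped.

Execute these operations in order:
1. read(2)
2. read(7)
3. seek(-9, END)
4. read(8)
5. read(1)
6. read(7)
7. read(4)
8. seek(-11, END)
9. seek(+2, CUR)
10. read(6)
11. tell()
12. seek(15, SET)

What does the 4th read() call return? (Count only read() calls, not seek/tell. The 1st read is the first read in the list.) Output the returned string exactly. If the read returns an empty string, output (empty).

Answer: G

Derivation:
After 1 (read(2)): returned 'M1', offset=2
After 2 (read(7)): returned '0S3CX1R', offset=9
After 3 (seek(-9, END)): offset=7
After 4 (read(8)): returned '1RAHLWQ9', offset=15
After 5 (read(1)): returned 'G', offset=16
After 6 (read(7)): returned '', offset=16
After 7 (read(4)): returned '', offset=16
After 8 (seek(-11, END)): offset=5
After 9 (seek(+2, CUR)): offset=7
After 10 (read(6)): returned '1RAHLW', offset=13
After 11 (tell()): offset=13
After 12 (seek(15, SET)): offset=15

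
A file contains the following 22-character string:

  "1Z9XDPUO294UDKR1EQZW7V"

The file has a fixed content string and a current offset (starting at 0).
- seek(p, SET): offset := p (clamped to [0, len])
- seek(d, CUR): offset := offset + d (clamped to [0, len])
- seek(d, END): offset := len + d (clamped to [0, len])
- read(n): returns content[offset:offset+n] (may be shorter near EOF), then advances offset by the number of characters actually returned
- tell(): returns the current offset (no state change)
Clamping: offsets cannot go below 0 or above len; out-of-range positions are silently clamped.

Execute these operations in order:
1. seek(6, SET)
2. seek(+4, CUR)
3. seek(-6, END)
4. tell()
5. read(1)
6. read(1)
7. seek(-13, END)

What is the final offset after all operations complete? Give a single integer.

After 1 (seek(6, SET)): offset=6
After 2 (seek(+4, CUR)): offset=10
After 3 (seek(-6, END)): offset=16
After 4 (tell()): offset=16
After 5 (read(1)): returned 'E', offset=17
After 6 (read(1)): returned 'Q', offset=18
After 7 (seek(-13, END)): offset=9

Answer: 9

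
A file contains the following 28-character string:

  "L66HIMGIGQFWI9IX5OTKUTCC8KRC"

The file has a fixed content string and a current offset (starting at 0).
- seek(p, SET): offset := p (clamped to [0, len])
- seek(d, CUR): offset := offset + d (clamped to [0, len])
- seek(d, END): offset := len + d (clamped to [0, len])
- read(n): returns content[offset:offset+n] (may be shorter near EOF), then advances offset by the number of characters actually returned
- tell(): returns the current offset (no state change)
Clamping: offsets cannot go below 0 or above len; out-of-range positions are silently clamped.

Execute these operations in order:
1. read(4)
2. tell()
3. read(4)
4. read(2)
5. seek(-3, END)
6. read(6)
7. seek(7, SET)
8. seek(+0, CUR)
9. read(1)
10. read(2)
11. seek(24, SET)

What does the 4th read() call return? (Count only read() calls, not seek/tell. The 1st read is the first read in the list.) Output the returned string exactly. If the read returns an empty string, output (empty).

After 1 (read(4)): returned 'L66H', offset=4
After 2 (tell()): offset=4
After 3 (read(4)): returned 'IMGI', offset=8
After 4 (read(2)): returned 'GQ', offset=10
After 5 (seek(-3, END)): offset=25
After 6 (read(6)): returned 'KRC', offset=28
After 7 (seek(7, SET)): offset=7
After 8 (seek(+0, CUR)): offset=7
After 9 (read(1)): returned 'I', offset=8
After 10 (read(2)): returned 'GQ', offset=10
After 11 (seek(24, SET)): offset=24

Answer: KRC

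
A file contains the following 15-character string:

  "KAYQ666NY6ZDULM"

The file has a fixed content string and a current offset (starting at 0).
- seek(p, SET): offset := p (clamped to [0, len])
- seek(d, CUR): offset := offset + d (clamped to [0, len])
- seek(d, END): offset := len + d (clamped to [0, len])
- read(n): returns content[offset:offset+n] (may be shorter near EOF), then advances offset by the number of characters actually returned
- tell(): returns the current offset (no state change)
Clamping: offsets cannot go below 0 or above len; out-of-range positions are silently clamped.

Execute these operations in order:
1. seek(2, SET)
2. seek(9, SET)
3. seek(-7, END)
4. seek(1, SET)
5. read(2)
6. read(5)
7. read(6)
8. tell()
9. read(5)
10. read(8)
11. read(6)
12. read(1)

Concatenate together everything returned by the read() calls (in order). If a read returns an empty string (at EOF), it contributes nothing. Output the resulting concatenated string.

Answer: AYQ666NY6ZDULM

Derivation:
After 1 (seek(2, SET)): offset=2
After 2 (seek(9, SET)): offset=9
After 3 (seek(-7, END)): offset=8
After 4 (seek(1, SET)): offset=1
After 5 (read(2)): returned 'AY', offset=3
After 6 (read(5)): returned 'Q666N', offset=8
After 7 (read(6)): returned 'Y6ZDUL', offset=14
After 8 (tell()): offset=14
After 9 (read(5)): returned 'M', offset=15
After 10 (read(8)): returned '', offset=15
After 11 (read(6)): returned '', offset=15
After 12 (read(1)): returned '', offset=15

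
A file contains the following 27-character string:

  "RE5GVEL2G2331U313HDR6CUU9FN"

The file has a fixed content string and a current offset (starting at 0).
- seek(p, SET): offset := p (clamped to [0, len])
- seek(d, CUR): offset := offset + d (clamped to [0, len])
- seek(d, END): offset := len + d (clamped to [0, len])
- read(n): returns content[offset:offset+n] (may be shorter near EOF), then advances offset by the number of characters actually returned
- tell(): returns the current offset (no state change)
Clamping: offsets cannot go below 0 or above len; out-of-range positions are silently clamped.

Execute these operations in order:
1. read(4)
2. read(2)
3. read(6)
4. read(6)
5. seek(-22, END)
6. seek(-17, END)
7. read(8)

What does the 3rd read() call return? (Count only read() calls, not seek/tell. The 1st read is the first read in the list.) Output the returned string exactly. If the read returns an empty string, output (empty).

Answer: L2G233

Derivation:
After 1 (read(4)): returned 'RE5G', offset=4
After 2 (read(2)): returned 'VE', offset=6
After 3 (read(6)): returned 'L2G233', offset=12
After 4 (read(6)): returned '1U313H', offset=18
After 5 (seek(-22, END)): offset=5
After 6 (seek(-17, END)): offset=10
After 7 (read(8)): returned '331U313H', offset=18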